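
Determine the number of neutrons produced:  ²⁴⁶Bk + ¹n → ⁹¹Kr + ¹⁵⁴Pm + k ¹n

Conserve mass number: 247 = 91 + 154 + k, so k = 247 − 245 = 2.
Check atomic number: 97 = 36 + 61 + 0 = 97. ✓

2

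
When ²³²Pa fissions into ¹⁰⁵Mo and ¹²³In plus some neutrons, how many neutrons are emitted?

Conserve mass number: 232 = 105 + 123 + k, so k = 232 − 228 = 4.
Check atomic number: 91 = 42 + 49 + 0 = 91. ✓

4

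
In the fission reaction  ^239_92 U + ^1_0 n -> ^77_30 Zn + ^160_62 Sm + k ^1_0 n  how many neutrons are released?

3

Conserve mass number: 240 = 77 + 160 + k, so k = 240 − 237 = 3.
Check atomic number: 92 = 30 + 62 + 0 = 92. ✓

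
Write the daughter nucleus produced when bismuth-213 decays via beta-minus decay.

Beta-minus decay: mass number changes by +0, atomic number by +1.
A: 213 = 213; Z: 83 + 1 = 84.
Z = 84 is polonium, so the daughter is polonium-213.

Po-213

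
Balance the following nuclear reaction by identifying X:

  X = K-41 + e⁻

Ar-41

Conserve mass number: A = 41 + 0, so A = 41.
Conserve atomic number: Z = 19 − 1, so Z = 18.
Z = 18 is argon, so the species is Ar-41.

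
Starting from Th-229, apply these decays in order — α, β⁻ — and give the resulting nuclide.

Start: (A, Z) = (229, 90).
After α: (225, 88).
After β⁻: (225, 89).
Z = 89 is actinium.

Ac-225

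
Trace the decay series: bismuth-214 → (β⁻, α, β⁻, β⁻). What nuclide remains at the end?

Po-210

Start: (A, Z) = (214, 83).
After β⁻: (214, 84).
After α: (210, 82).
After β⁻: (210, 83).
After β⁻: (210, 84).
Z = 84 is polonium.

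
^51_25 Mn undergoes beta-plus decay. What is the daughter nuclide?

Cr-51

Beta-plus decay: mass number changes by +0, atomic number by -1.
A: 51 = 51; Z: 25 − 1 = 24.
Z = 24 is chromium, so the daughter is ^51_24 Cr.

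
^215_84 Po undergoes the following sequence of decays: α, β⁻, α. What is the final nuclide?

Tl-207

Start: (A, Z) = (215, 84).
After α: (211, 82).
After β⁻: (211, 83).
After α: (207, 81).
Z = 81 is thallium.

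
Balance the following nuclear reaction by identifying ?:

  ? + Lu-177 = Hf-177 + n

Conserve mass number: A + 177 = 177 + 1, so A = 1.
Conserve atomic number: Z + 71 = 72 + 0, so Z = 1.
A = 1 and Z = 1 is H-1 — a proton.

proton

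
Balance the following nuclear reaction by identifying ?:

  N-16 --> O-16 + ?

Conserve mass number: 16 = 16 + A, so A = 0.
Conserve atomic number: 7 = 8 + Z, so Z = -1.
A = 0 and Z = -1 is e⁻ — a beta-minus particle.

beta-minus particle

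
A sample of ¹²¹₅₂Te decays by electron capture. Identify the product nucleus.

Electron capture: mass number changes by +0, atomic number by -1.
A: 121 = 121; Z: 52 − 1 = 51.
Z = 51 is antimony, so the daughter is ¹²¹₅₁Sb.

Sb-121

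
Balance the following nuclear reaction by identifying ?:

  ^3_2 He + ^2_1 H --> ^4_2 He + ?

proton

Conserve mass number: 3 + 2 = 4 + A, so A = 1.
Conserve atomic number: 2 + 1 = 2 + Z, so Z = 1.
A = 1 and Z = 1 is ^1_1 H — a proton.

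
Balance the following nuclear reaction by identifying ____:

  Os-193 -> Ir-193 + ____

beta-minus particle

Conserve mass number: 193 = 193 + A, so A = 0.
Conserve atomic number: 76 = 77 + Z, so Z = -1.
A = 0 and Z = -1 is e⁻ — a beta-minus particle.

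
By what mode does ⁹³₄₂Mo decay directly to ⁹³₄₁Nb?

beta-plus decay or electron capture

ΔA = 93 − 93 = 0; ΔZ = 41 − 42 = -1.
A is unchanged and Z drops by 1 — a proton has become a neutron (β⁺ emission or electron capture).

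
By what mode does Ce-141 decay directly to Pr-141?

ΔA = 141 − 141 = 0; ΔZ = 59 − 58 = +1.
A is unchanged and Z rises by 1 — a neutron has become a proton (β⁻ decay).

beta-minus decay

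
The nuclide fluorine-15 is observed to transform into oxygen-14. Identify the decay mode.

ΔA = 14 − 15 = -1; ΔZ = 8 − 9 = -1.
A drops by 1 and Z drops by 1 — a proton was emitted.

proton emission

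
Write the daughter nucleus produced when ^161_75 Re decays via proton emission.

W-160

Proton emission: mass number changes by -1, atomic number by -1.
A: 161 − 1 = 160; Z: 75 − 1 = 74.
Z = 74 is tungsten, so the daughter is ^160_74 W.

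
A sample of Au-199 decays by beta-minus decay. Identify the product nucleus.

Hg-199

Beta-minus decay: mass number changes by +0, atomic number by +1.
A: 199 = 199; Z: 79 + 1 = 80.
Z = 80 is mercury, so the daughter is Hg-199.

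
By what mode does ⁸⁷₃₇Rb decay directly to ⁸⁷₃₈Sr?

beta-minus decay

ΔA = 87 − 87 = 0; ΔZ = 38 − 37 = +1.
A is unchanged and Z rises by 1 — a neutron has become a proton (β⁻ decay).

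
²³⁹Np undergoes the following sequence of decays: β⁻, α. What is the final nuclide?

Start: (A, Z) = (239, 93).
After β⁻: (239, 94).
After α: (235, 92).
Z = 92 is uranium.

U-235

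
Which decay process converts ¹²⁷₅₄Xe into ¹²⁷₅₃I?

ΔA = 127 − 127 = 0; ΔZ = 53 − 54 = -1.
A is unchanged and Z drops by 1 — a proton has become a neutron (β⁺ emission or electron capture).

beta-plus decay or electron capture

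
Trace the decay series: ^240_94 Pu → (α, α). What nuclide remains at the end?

Th-232

Start: (A, Z) = (240, 94).
After α: (236, 92).
After α: (232, 90).
Z = 90 is thorium.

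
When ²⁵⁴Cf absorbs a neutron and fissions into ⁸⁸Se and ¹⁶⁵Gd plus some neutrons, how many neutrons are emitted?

2

Conserve mass number: 255 = 88 + 165 + k, so k = 255 − 253 = 2.
Check atomic number: 98 = 34 + 64 + 0 = 98. ✓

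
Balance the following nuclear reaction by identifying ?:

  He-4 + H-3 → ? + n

Li-6

Conserve mass number: 4 + 3 = A + 1, so A = 6.
Conserve atomic number: 2 + 1 = Z + 0, so Z = 3.
Z = 3 is lithium, so the species is Li-6.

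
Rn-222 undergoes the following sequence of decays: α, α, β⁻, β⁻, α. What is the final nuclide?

Pb-210

Start: (A, Z) = (222, 86).
After α: (218, 84).
After α: (214, 82).
After β⁻: (214, 83).
After β⁻: (214, 84).
After α: (210, 82).
Z = 82 is lead.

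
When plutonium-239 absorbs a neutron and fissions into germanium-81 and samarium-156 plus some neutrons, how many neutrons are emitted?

Conserve mass number: 240 = 81 + 156 + k, so k = 240 − 237 = 3.
Check atomic number: 94 = 32 + 62 + 0 = 94. ✓

3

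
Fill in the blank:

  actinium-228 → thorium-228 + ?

Conserve mass number: 228 = 228 + A, so A = 0.
Conserve atomic number: 89 = 90 + Z, so Z = -1.
A = 0 and Z = -1 is e⁻ — a beta-minus particle.

beta-minus particle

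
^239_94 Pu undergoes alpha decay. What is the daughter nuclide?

U-235

Alpha decay: mass number changes by -4, atomic number by -2.
A: 239 − 4 = 235; Z: 94 − 2 = 92.
Z = 92 is uranium, so the daughter is ^235_92 U.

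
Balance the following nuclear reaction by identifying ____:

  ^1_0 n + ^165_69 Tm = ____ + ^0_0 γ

Tm-166

Conserve mass number: 1 + 165 = A + 0, so A = 166.
Conserve atomic number: 0 + 69 = Z + 0, so Z = 69.
Z = 69 is thulium, so the species is ^166_69 Tm.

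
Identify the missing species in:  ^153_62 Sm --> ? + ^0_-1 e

Eu-153

Conserve mass number: 153 = A + 0, so A = 153.
Conserve atomic number: 62 = Z − 1, so Z = 63.
Z = 63 is europium, so the species is ^153_63 Eu.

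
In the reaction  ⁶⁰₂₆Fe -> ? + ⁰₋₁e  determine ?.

Conserve mass number: 60 = A + 0, so A = 60.
Conserve atomic number: 26 = Z − 1, so Z = 27.
Z = 27 is cobalt, so the species is ⁶⁰₂₇Co.

Co-60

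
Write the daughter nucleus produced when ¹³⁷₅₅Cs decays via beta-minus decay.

Ba-137

Beta-minus decay: mass number changes by +0, atomic number by +1.
A: 137 = 137; Z: 55 + 1 = 56.
Z = 56 is barium, so the daughter is ¹³⁷₅₆Ba.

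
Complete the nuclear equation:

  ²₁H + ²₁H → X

Conserve mass number: 2 + 2 = A, so A = 4.
Conserve atomic number: 1 + 1 = Z, so Z = 2.
A = 4 and Z = 2 is ⁴₂He — an alpha particle.

He-4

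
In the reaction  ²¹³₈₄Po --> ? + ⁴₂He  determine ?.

Pb-209

Conserve mass number: 213 = A + 4, so A = 209.
Conserve atomic number: 84 = Z + 2, so Z = 82.
Z = 82 is lead, so the species is ²⁰⁹₈₂Pb.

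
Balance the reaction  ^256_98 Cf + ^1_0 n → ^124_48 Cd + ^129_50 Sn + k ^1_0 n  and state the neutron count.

Conserve mass number: 257 = 124 + 129 + k, so k = 257 − 253 = 4.
Check atomic number: 98 = 48 + 50 + 0 = 98. ✓

4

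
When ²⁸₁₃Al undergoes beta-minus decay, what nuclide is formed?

Si-28

Beta-minus decay: mass number changes by +0, atomic number by +1.
A: 28 = 28; Z: 13 + 1 = 14.
Z = 14 is silicon, so the daughter is ²⁸₁₄Si.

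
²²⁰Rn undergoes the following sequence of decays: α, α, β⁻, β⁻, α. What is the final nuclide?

Pb-208

Start: (A, Z) = (220, 86).
After α: (216, 84).
After α: (212, 82).
After β⁻: (212, 83).
After β⁻: (212, 84).
After α: (208, 82).
Z = 82 is lead.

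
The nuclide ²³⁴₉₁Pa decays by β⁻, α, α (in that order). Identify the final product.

Start: (A, Z) = (234, 91).
After β⁻: (234, 92).
After α: (230, 90).
After α: (226, 88).
Z = 88 is radium.

Ra-226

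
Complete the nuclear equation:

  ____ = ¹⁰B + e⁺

Conserve mass number: A = 10 + 0, so A = 10.
Conserve atomic number: Z = 5 + 1, so Z = 6.
Z = 6 is carbon, so the species is ¹⁰C.

C-10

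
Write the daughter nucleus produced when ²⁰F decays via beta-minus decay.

Beta-minus decay: mass number changes by +0, atomic number by +1.
A: 20 = 20; Z: 9 + 1 = 10.
Z = 10 is neon, so the daughter is ²⁰Ne.

Ne-20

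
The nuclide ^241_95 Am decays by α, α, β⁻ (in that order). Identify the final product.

U-233

Start: (A, Z) = (241, 95).
After α: (237, 93).
After α: (233, 91).
After β⁻: (233, 92).
Z = 92 is uranium.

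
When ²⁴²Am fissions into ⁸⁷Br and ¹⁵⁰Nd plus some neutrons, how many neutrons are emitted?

5

Conserve mass number: 242 = 87 + 150 + k, so k = 242 − 237 = 5.
Check atomic number: 95 = 35 + 60 + 0 = 95. ✓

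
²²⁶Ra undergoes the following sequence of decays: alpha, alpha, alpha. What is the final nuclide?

Pb-214

Start: (A, Z) = (226, 88).
After α: (222, 86).
After α: (218, 84).
After α: (214, 82).
Z = 82 is lead.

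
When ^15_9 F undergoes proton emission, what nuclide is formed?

O-14

Proton emission: mass number changes by -1, atomic number by -1.
A: 15 − 1 = 14; Z: 9 − 1 = 8.
Z = 8 is oxygen, so the daughter is ^14_8 O.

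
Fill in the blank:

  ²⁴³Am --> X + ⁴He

Conserve mass number: 243 = A + 4, so A = 239.
Conserve atomic number: 95 = Z + 2, so Z = 93.
Z = 93 is neptunium, so the species is ²³⁹Np.

Np-239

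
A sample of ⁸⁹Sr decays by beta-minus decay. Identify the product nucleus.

Beta-minus decay: mass number changes by +0, atomic number by +1.
A: 89 = 89; Z: 38 + 1 = 39.
Z = 39 is yttrium, so the daughter is ⁸⁹Y.

Y-89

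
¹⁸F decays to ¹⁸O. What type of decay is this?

beta-plus decay or electron capture

ΔA = 18 − 18 = 0; ΔZ = 8 − 9 = -1.
A is unchanged and Z drops by 1 — a proton has become a neutron (β⁺ emission or electron capture).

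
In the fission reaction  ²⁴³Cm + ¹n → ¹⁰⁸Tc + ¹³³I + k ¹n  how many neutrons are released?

3

Conserve mass number: 244 = 108 + 133 + k, so k = 244 − 241 = 3.
Check atomic number: 96 = 43 + 53 + 0 = 96. ✓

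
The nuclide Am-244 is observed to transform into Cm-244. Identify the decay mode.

ΔA = 244 − 244 = 0; ΔZ = 96 − 95 = +1.
A is unchanged and Z rises by 1 — a neutron has become a proton (β⁻ decay).

beta-minus decay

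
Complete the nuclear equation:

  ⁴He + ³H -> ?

Conserve mass number: 4 + 3 = A, so A = 7.
Conserve atomic number: 2 + 1 = Z, so Z = 3.
Z = 3 is lithium, so the species is ⁷Li.

Li-7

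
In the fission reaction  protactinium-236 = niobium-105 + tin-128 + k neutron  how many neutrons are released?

3

Conserve mass number: 236 = 105 + 128 + k, so k = 236 − 233 = 3.
Check atomic number: 91 = 41 + 50 + 0 = 91. ✓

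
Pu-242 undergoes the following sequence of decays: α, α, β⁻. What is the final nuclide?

Pa-234

Start: (A, Z) = (242, 94).
After α: (238, 92).
After α: (234, 90).
After β⁻: (234, 91).
Z = 91 is protactinium.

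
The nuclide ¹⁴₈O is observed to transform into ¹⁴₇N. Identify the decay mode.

ΔA = 14 − 14 = 0; ΔZ = 7 − 8 = -1.
A is unchanged and Z drops by 1 — a proton has become a neutron (β⁺ emission or electron capture).

beta-plus decay or electron capture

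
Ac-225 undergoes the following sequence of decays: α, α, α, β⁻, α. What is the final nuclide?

Start: (A, Z) = (225, 89).
After α: (221, 87).
After α: (217, 85).
After α: (213, 83).
After β⁻: (213, 84).
After α: (209, 82).
Z = 82 is lead.

Pb-209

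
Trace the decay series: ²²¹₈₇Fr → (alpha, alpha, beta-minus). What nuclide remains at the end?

Start: (A, Z) = (221, 87).
After α: (217, 85).
After α: (213, 83).
After β⁻: (213, 84).
Z = 84 is polonium.

Po-213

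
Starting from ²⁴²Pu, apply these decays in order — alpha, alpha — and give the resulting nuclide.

Th-234

Start: (A, Z) = (242, 94).
After α: (238, 92).
After α: (234, 90).
Z = 90 is thorium.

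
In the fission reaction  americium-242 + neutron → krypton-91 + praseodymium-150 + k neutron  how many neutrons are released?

2

Conserve mass number: 243 = 91 + 150 + k, so k = 243 − 241 = 2.
Check atomic number: 95 = 36 + 59 + 0 = 95. ✓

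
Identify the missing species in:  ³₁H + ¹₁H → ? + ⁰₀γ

He-4

Conserve mass number: 3 + 1 = A + 0, so A = 4.
Conserve atomic number: 1 + 1 = Z + 0, so Z = 2.
A = 4 and Z = 2 is ⁴₂He — an alpha particle.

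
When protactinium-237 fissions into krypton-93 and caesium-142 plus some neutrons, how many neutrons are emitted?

Conserve mass number: 237 = 93 + 142 + k, so k = 237 − 235 = 2.
Check atomic number: 91 = 36 + 55 + 0 = 91. ✓

2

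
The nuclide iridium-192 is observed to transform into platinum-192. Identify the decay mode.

beta-minus decay

ΔA = 192 − 192 = 0; ΔZ = 78 − 77 = +1.
A is unchanged and Z rises by 1 — a neutron has become a proton (β⁻ decay).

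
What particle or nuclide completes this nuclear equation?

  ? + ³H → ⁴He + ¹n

Conserve mass number: A + 3 = 4 + 1, so A = 2.
Conserve atomic number: Z + 1 = 2 + 0, so Z = 1.
A = 2 and Z = 1 is ²H — a deuteron.

deuteron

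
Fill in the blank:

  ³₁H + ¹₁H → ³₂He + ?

Conserve mass number: 3 + 1 = 3 + A, so A = 1.
Conserve atomic number: 1 + 1 = 2 + Z, so Z = 0.
A = 1 and Z = 0 is ¹₀n — a neutron.

neutron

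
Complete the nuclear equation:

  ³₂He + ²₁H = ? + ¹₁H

He-4

Conserve mass number: 3 + 2 = A + 1, so A = 4.
Conserve atomic number: 2 + 1 = Z + 1, so Z = 2.
A = 4 and Z = 2 is ⁴₂He — an alpha particle.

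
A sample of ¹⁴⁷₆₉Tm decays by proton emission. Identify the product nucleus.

Proton emission: mass number changes by -1, atomic number by -1.
A: 147 − 1 = 146; Z: 69 − 1 = 68.
Z = 68 is erbium, so the daughter is ¹⁴⁶₆₈Er.

Er-146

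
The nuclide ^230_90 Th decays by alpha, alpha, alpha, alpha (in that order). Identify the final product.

Start: (A, Z) = (230, 90).
After α: (226, 88).
After α: (222, 86).
After α: (218, 84).
After α: (214, 82).
Z = 82 is lead.

Pb-214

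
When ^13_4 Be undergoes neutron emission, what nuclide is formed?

Be-12

Neutron emission: mass number changes by -1, atomic number by +0.
A: 13 − 1 = 12; Z: 4 = 4.
Z = 4 is beryllium, so the daughter is ^12_4 Be.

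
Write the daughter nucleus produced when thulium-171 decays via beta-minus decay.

Yb-171

Beta-minus decay: mass number changes by +0, atomic number by +1.
A: 171 = 171; Z: 69 + 1 = 70.
Z = 70 is ytterbium, so the daughter is ytterbium-171.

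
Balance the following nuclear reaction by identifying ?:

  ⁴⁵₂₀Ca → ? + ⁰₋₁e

Sc-45

Conserve mass number: 45 = A + 0, so A = 45.
Conserve atomic number: 20 = Z − 1, so Z = 21.
Z = 21 is scandium, so the species is ⁴⁵₂₁Sc.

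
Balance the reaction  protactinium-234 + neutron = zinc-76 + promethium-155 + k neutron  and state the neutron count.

Conserve mass number: 235 = 76 + 155 + k, so k = 235 − 231 = 4.
Check atomic number: 91 = 30 + 61 + 0 = 91. ✓

4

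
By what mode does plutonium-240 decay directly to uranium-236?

alpha decay

ΔA = 236 − 240 = -4; ΔZ = 92 − 94 = -2.
A drops by 4 and Z drops by 2 — the signature of alpha emission.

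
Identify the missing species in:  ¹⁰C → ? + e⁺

B-10

Conserve mass number: 10 = A + 0, so A = 10.
Conserve atomic number: 6 = Z + 1, so Z = 5.
Z = 5 is boron, so the species is ¹⁰B.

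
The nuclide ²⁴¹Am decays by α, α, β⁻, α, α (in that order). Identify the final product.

Ra-225

Start: (A, Z) = (241, 95).
After α: (237, 93).
After α: (233, 91).
After β⁻: (233, 92).
After α: (229, 90).
After α: (225, 88).
Z = 88 is radium.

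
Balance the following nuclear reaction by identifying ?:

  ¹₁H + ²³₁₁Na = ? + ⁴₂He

Ne-20

Conserve mass number: 1 + 23 = A + 4, so A = 20.
Conserve atomic number: 1 + 11 = Z + 2, so Z = 10.
Z = 10 is neon, so the species is ²⁰₁₀Ne.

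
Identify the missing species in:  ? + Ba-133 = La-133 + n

Conserve mass number: A + 133 = 133 + 1, so A = 1.
Conserve atomic number: Z + 56 = 57 + 0, so Z = 1.
A = 1 and Z = 1 is H-1 — a proton.

proton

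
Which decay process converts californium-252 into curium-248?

alpha decay

ΔA = 248 − 252 = -4; ΔZ = 96 − 98 = -2.
A drops by 4 and Z drops by 2 — the signature of alpha emission.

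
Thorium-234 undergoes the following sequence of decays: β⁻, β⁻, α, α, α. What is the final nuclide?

Start: (A, Z) = (234, 90).
After β⁻: (234, 91).
After β⁻: (234, 92).
After α: (230, 90).
After α: (226, 88).
After α: (222, 86).
Z = 86 is radon.

Rn-222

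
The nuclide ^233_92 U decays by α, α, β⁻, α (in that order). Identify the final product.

Start: (A, Z) = (233, 92).
After α: (229, 90).
After α: (225, 88).
After β⁻: (225, 89).
After α: (221, 87).
Z = 87 is francium.

Fr-221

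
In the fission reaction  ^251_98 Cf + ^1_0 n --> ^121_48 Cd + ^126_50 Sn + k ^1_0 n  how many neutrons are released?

5

Conserve mass number: 252 = 121 + 126 + k, so k = 252 − 247 = 5.
Check atomic number: 98 = 48 + 50 + 0 = 98. ✓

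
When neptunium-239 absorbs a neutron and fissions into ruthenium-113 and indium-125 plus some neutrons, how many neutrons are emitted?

Conserve mass number: 240 = 113 + 125 + k, so k = 240 − 238 = 2.
Check atomic number: 93 = 44 + 49 + 0 = 93. ✓

2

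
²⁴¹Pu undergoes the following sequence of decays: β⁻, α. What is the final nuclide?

Start: (A, Z) = (241, 94).
After β⁻: (241, 95).
After α: (237, 93).
Z = 93 is neptunium.

Np-237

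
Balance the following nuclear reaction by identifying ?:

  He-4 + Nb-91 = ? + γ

Conserve mass number: 4 + 91 = A + 0, so A = 95.
Conserve atomic number: 2 + 41 = Z + 0, so Z = 43.
Z = 43 is technetium, so the species is Tc-95.

Tc-95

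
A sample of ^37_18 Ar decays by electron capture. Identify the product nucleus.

Cl-37

Electron capture: mass number changes by +0, atomic number by -1.
A: 37 = 37; Z: 18 − 1 = 17.
Z = 17 is chlorine, so the daughter is ^37_17 Cl.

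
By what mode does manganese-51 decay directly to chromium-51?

beta-plus decay or electron capture

ΔA = 51 − 51 = 0; ΔZ = 24 − 25 = -1.
A is unchanged and Z drops by 1 — a proton has become a neutron (β⁺ emission or electron capture).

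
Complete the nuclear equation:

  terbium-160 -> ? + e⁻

Conserve mass number: 160 = A + 0, so A = 160.
Conserve atomic number: 65 = Z − 1, so Z = 66.
Z = 66 is dysprosium, so the species is dysprosium-160.

Dy-160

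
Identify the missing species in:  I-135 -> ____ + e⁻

Conserve mass number: 135 = A + 0, so A = 135.
Conserve atomic number: 53 = Z − 1, so Z = 54.
Z = 54 is xenon, so the species is Xe-135.

Xe-135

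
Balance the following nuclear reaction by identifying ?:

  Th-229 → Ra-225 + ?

Conserve mass number: 229 = 225 + A, so A = 4.
Conserve atomic number: 90 = 88 + Z, so Z = 2.
A = 4 and Z = 2 is He-4 — an alpha particle.

alpha particle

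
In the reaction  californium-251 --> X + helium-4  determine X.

Cm-247

Conserve mass number: 251 = A + 4, so A = 247.
Conserve atomic number: 98 = Z + 2, so Z = 96.
Z = 96 is curium, so the species is curium-247.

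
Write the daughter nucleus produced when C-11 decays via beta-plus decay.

B-11

Beta-plus decay: mass number changes by +0, atomic number by -1.
A: 11 = 11; Z: 6 − 1 = 5.
Z = 5 is boron, so the daughter is B-11.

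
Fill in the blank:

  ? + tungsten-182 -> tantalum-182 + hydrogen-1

Conserve mass number: A + 182 = 182 + 1, so A = 1.
Conserve atomic number: Z + 74 = 73 + 1, so Z = 0.
A = 1 and Z = 0 is neutron — a neutron.

neutron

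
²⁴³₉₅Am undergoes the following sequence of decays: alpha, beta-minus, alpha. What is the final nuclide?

Start: (A, Z) = (243, 95).
After α: (239, 93).
After β⁻: (239, 94).
After α: (235, 92).
Z = 92 is uranium.

U-235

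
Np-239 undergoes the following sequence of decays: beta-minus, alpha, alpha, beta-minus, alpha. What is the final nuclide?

Start: (A, Z) = (239, 93).
After β⁻: (239, 94).
After α: (235, 92).
After α: (231, 90).
After β⁻: (231, 91).
After α: (227, 89).
Z = 89 is actinium.

Ac-227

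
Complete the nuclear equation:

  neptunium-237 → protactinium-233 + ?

Conserve mass number: 237 = 233 + A, so A = 4.
Conserve atomic number: 93 = 91 + Z, so Z = 2.
A = 4 and Z = 2 is helium-4 — an alpha particle.

alpha particle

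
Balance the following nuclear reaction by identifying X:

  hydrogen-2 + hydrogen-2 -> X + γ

Conserve mass number: 2 + 2 = A + 0, so A = 4.
Conserve atomic number: 1 + 1 = Z + 0, so Z = 2.
A = 4 and Z = 2 is helium-4 — an alpha particle.

He-4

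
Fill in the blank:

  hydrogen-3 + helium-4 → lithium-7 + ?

gamma ray

Conserve mass number: 3 + 4 = 7 + A, so A = 0.
Conserve atomic number: 1 + 2 = 3 + Z, so Z = 0.
A = 0 and Z = 0 is γ — a gamma ray.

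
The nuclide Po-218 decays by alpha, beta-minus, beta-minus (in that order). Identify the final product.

Po-214

Start: (A, Z) = (218, 84).
After α: (214, 82).
After β⁻: (214, 83).
After β⁻: (214, 84).
Z = 84 is polonium.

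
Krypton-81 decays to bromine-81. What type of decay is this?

ΔA = 81 − 81 = 0; ΔZ = 35 − 36 = -1.
A is unchanged and Z drops by 1 — a proton has become a neutron (β⁺ emission or electron capture).

beta-plus decay or electron capture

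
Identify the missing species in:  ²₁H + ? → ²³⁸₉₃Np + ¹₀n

Conserve mass number: 2 + A = 238 + 1, so A = 237.
Conserve atomic number: 1 + Z = 93 + 0, so Z = 92.
Z = 92 is uranium, so the species is ²³⁷₉₂U.

U-237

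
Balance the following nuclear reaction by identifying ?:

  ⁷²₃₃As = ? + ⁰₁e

Conserve mass number: 72 = A + 0, so A = 72.
Conserve atomic number: 33 = Z + 1, so Z = 32.
Z = 32 is germanium, so the species is ⁷²₃₂Ge.

Ge-72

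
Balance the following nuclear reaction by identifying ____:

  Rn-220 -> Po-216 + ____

Conserve mass number: 220 = 216 + A, so A = 4.
Conserve atomic number: 86 = 84 + Z, so Z = 2.
A = 4 and Z = 2 is He-4 — an alpha particle.

alpha particle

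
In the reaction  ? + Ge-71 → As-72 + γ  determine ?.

Conserve mass number: A + 71 = 72 + 0, so A = 1.
Conserve atomic number: Z + 32 = 33 + 0, so Z = 1.
A = 1 and Z = 1 is H-1 — a proton.

proton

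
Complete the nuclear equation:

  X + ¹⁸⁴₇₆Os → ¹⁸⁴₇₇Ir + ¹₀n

proton

Conserve mass number: A + 184 = 184 + 1, so A = 1.
Conserve atomic number: Z + 76 = 77 + 0, so Z = 1.
A = 1 and Z = 1 is ¹₁H — a proton.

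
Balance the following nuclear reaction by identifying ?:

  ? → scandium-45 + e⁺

Ti-45

Conserve mass number: A = 45 + 0, so A = 45.
Conserve atomic number: Z = 21 + 1, so Z = 22.
Z = 22 is titanium, so the species is titanium-45.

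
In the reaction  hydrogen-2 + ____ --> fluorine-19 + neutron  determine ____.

O-18

Conserve mass number: 2 + A = 19 + 1, so A = 18.
Conserve atomic number: 1 + Z = 9 + 0, so Z = 8.
Z = 8 is oxygen, so the species is oxygen-18.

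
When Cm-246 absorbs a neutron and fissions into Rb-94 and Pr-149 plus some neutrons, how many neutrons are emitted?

Conserve mass number: 247 = 94 + 149 + k, so k = 247 − 243 = 4.
Check atomic number: 96 = 37 + 59 + 0 = 96. ✓

4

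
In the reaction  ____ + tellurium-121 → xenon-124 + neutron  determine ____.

alpha particle

Conserve mass number: A + 121 = 124 + 1, so A = 4.
Conserve atomic number: Z + 52 = 54 + 0, so Z = 2.
A = 4 and Z = 2 is helium-4 — an alpha particle.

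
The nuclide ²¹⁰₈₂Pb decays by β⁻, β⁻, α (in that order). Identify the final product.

Start: (A, Z) = (210, 82).
After β⁻: (210, 83).
After β⁻: (210, 84).
After α: (206, 82).
Z = 82 is lead.

Pb-206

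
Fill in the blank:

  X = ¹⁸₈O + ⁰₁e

Conserve mass number: A = 18 + 0, so A = 18.
Conserve atomic number: Z = 8 + 1, so Z = 9.
Z = 9 is fluorine, so the species is ¹⁸₉F.

F-18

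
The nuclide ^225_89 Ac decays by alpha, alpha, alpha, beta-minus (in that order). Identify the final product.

Start: (A, Z) = (225, 89).
After α: (221, 87).
After α: (217, 85).
After α: (213, 83).
After β⁻: (213, 84).
Z = 84 is polonium.

Po-213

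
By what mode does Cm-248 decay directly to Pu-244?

alpha decay

ΔA = 244 − 248 = -4; ΔZ = 94 − 96 = -2.
A drops by 4 and Z drops by 2 — the signature of alpha emission.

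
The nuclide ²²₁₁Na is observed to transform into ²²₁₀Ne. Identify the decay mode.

ΔA = 22 − 22 = 0; ΔZ = 10 − 11 = -1.
A is unchanged and Z drops by 1 — a proton has become a neutron (β⁺ emission or electron capture).

beta-plus decay or electron capture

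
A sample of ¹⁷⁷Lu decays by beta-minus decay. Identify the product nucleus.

Hf-177

Beta-minus decay: mass number changes by +0, atomic number by +1.
A: 177 = 177; Z: 71 + 1 = 72.
Z = 72 is hafnium, so the daughter is ¹⁷⁷Hf.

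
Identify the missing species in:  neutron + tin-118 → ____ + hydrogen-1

In-118

Conserve mass number: 1 + 118 = A + 1, so A = 118.
Conserve atomic number: 0 + 50 = Z + 1, so Z = 49.
Z = 49 is indium, so the species is indium-118.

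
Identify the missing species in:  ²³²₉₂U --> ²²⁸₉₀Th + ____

Conserve mass number: 232 = 228 + A, so A = 4.
Conserve atomic number: 92 = 90 + Z, so Z = 2.
A = 4 and Z = 2 is ⁴₂He — an alpha particle.

alpha particle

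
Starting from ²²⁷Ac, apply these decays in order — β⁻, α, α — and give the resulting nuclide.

Rn-219

Start: (A, Z) = (227, 89).
After β⁻: (227, 90).
After α: (223, 88).
After α: (219, 86).
Z = 86 is radon.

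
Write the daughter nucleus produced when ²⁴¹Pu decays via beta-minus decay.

Am-241

Beta-minus decay: mass number changes by +0, atomic number by +1.
A: 241 = 241; Z: 94 + 1 = 95.
Z = 95 is americium, so the daughter is ²⁴¹Am.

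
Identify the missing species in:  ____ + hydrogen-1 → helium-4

triton

Conserve mass number: A + 1 = 4, so A = 3.
Conserve atomic number: Z + 1 = 2, so Z = 1.
A = 3 and Z = 1 is hydrogen-3 — a triton.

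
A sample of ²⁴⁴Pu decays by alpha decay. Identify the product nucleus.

U-240

Alpha decay: mass number changes by -4, atomic number by -2.
A: 244 − 4 = 240; Z: 94 − 2 = 92.
Z = 92 is uranium, so the daughter is ²⁴⁰U.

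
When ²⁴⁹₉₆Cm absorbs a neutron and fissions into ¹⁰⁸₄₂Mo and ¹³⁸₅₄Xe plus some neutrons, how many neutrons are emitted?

4

Conserve mass number: 250 = 108 + 138 + k, so k = 250 − 246 = 4.
Check atomic number: 96 = 42 + 54 + 0 = 96. ✓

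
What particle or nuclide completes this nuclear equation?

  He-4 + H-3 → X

Li-7

Conserve mass number: 4 + 3 = A, so A = 7.
Conserve atomic number: 2 + 1 = Z, so Z = 3.
Z = 3 is lithium, so the species is Li-7.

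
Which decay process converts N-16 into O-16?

beta-minus decay

ΔA = 16 − 16 = 0; ΔZ = 8 − 7 = +1.
A is unchanged and Z rises by 1 — a neutron has become a proton (β⁻ decay).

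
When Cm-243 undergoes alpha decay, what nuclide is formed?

Alpha decay: mass number changes by -4, atomic number by -2.
A: 243 − 4 = 239; Z: 96 − 2 = 94.
Z = 94 is plutonium, so the daughter is Pu-239.

Pu-239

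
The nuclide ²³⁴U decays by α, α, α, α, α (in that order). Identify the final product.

Start: (A, Z) = (234, 92).
After α: (230, 90).
After α: (226, 88).
After α: (222, 86).
After α: (218, 84).
After α: (214, 82).
Z = 82 is lead.

Pb-214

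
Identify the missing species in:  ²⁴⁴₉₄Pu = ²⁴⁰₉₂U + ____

Conserve mass number: 244 = 240 + A, so A = 4.
Conserve atomic number: 94 = 92 + Z, so Z = 2.
A = 4 and Z = 2 is ⁴₂He — an alpha particle.

alpha particle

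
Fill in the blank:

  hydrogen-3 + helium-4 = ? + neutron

Li-6

Conserve mass number: 3 + 4 = A + 1, so A = 6.
Conserve atomic number: 1 + 2 = Z + 0, so Z = 3.
Z = 3 is lithium, so the species is lithium-6.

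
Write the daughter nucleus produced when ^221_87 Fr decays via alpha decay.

At-217

Alpha decay: mass number changes by -4, atomic number by -2.
A: 221 − 4 = 217; Z: 87 − 2 = 85.
Z = 85 is astatine, so the daughter is ^217_85 At.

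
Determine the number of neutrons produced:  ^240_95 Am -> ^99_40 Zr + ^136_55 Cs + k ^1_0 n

Conserve mass number: 240 = 99 + 136 + k, so k = 240 − 235 = 5.
Check atomic number: 95 = 40 + 55 + 0 = 95. ✓

5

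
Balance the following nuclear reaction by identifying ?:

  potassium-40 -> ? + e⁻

Ca-40

Conserve mass number: 40 = A + 0, so A = 40.
Conserve atomic number: 19 = Z − 1, so Z = 20.
Z = 20 is calcium, so the species is calcium-40.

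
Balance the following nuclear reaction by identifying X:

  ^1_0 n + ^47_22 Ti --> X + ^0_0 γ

Ti-48

Conserve mass number: 1 + 47 = A + 0, so A = 48.
Conserve atomic number: 0 + 22 = Z + 0, so Z = 22.
Z = 22 is titanium, so the species is ^48_22 Ti.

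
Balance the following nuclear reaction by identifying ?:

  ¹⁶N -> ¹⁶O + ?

Conserve mass number: 16 = 16 + A, so A = 0.
Conserve atomic number: 7 = 8 + Z, so Z = -1.
A = 0 and Z = -1 is e⁻ — a beta-minus particle.

beta-minus particle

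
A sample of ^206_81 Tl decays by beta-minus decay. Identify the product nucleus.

Pb-206

Beta-minus decay: mass number changes by +0, atomic number by +1.
A: 206 = 206; Z: 81 + 1 = 82.
Z = 82 is lead, so the daughter is ^206_82 Pb.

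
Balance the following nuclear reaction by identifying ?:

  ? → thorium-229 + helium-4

U-233

Conserve mass number: A = 229 + 4, so A = 233.
Conserve atomic number: Z = 90 + 2, so Z = 92.
Z = 92 is uranium, so the species is uranium-233.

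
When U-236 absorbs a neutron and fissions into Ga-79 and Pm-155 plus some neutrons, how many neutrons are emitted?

Conserve mass number: 237 = 79 + 155 + k, so k = 237 − 234 = 3.
Check atomic number: 92 = 31 + 61 + 0 = 92. ✓

3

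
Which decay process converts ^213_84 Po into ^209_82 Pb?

alpha decay

ΔA = 209 − 213 = -4; ΔZ = 82 − 84 = -2.
A drops by 4 and Z drops by 2 — the signature of alpha emission.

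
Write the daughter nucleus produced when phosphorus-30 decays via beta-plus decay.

Beta-plus decay: mass number changes by +0, atomic number by -1.
A: 30 = 30; Z: 15 − 1 = 14.
Z = 14 is silicon, so the daughter is silicon-30.

Si-30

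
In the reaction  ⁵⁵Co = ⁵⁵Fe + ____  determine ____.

positron

Conserve mass number: 55 = 55 + A, so A = 0.
Conserve atomic number: 27 = 26 + Z, so Z = 1.
A = 0 and Z = 1 is e⁺ — a positron.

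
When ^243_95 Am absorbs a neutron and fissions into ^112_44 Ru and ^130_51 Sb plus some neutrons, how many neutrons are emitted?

2

Conserve mass number: 244 = 112 + 130 + k, so k = 244 − 242 = 2.
Check atomic number: 95 = 44 + 51 + 0 = 95. ✓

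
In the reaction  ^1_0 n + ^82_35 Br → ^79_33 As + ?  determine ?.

Conserve mass number: 1 + 82 = 79 + A, so A = 4.
Conserve atomic number: 0 + 35 = 33 + Z, so Z = 2.
A = 4 and Z = 2 is ^4_2 He — an alpha particle.

alpha particle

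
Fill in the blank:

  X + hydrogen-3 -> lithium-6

He-3

Conserve mass number: A + 3 = 6, so A = 3.
Conserve atomic number: Z + 1 = 3, so Z = 2.
Z = 2 is helium, so the species is helium-3.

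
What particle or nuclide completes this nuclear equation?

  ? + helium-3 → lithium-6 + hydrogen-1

Conserve mass number: A + 3 = 6 + 1, so A = 4.
Conserve atomic number: Z + 2 = 3 + 1, so Z = 2.
A = 4 and Z = 2 is helium-4 — an alpha particle.

alpha particle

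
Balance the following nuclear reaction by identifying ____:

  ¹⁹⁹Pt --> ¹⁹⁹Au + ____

beta-minus particle

Conserve mass number: 199 = 199 + A, so A = 0.
Conserve atomic number: 78 = 79 + Z, so Z = -1.
A = 0 and Z = -1 is e⁻ — a beta-minus particle.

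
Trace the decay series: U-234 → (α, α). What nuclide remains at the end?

Start: (A, Z) = (234, 92).
After α: (230, 90).
After α: (226, 88).
Z = 88 is radium.

Ra-226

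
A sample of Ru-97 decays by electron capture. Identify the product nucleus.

Tc-97

Electron capture: mass number changes by +0, atomic number by -1.
A: 97 = 97; Z: 44 − 1 = 43.
Z = 43 is technetium, so the daughter is Tc-97.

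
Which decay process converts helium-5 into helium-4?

neutron emission

ΔA = 4 − 5 = -1; ΔZ = 2 − 2 = +0.
A drops by 1 with Z unchanged — a neutron was emitted.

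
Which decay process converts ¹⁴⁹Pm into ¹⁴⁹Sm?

ΔA = 149 − 149 = 0; ΔZ = 62 − 61 = +1.
A is unchanged and Z rises by 1 — a neutron has become a proton (β⁻ decay).

beta-minus decay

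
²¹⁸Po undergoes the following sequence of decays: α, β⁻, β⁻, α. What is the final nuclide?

Pb-210

Start: (A, Z) = (218, 84).
After α: (214, 82).
After β⁻: (214, 83).
After β⁻: (214, 84).
After α: (210, 82).
Z = 82 is lead.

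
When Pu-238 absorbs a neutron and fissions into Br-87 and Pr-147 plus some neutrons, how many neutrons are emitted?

5

Conserve mass number: 239 = 87 + 147 + k, so k = 239 − 234 = 5.
Check atomic number: 94 = 35 + 59 + 0 = 94. ✓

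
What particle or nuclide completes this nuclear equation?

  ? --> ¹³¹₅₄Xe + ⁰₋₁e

I-131

Conserve mass number: A = 131 + 0, so A = 131.
Conserve atomic number: Z = 54 − 1, so Z = 53.
Z = 53 is iodine, so the species is ¹³¹₅₃I.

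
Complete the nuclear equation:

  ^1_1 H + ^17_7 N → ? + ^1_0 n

Conserve mass number: 1 + 17 = A + 1, so A = 17.
Conserve atomic number: 1 + 7 = Z + 0, so Z = 8.
Z = 8 is oxygen, so the species is ^17_8 O.

O-17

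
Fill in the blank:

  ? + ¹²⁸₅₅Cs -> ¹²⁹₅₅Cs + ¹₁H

deuteron

Conserve mass number: A + 128 = 129 + 1, so A = 2.
Conserve atomic number: Z + 55 = 55 + 1, so Z = 1.
A = 2 and Z = 1 is ²₁H — a deuteron.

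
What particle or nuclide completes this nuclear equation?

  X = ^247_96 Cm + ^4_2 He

Conserve mass number: A = 247 + 4, so A = 251.
Conserve atomic number: Z = 96 + 2, so Z = 98.
Z = 98 is californium, so the species is ^251_98 Cf.

Cf-251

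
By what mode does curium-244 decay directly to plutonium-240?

alpha decay

ΔA = 240 − 244 = -4; ΔZ = 94 − 96 = -2.
A drops by 4 and Z drops by 2 — the signature of alpha emission.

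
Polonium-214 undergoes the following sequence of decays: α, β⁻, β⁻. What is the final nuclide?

Start: (A, Z) = (214, 84).
After α: (210, 82).
After β⁻: (210, 83).
After β⁻: (210, 84).
Z = 84 is polonium.

Po-210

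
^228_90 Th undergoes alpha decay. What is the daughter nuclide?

Alpha decay: mass number changes by -4, atomic number by -2.
A: 228 − 4 = 224; Z: 90 − 2 = 88.
Z = 88 is radium, so the daughter is ^224_88 Ra.

Ra-224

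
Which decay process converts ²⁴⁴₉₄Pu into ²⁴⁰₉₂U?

alpha decay

ΔA = 240 − 244 = -4; ΔZ = 92 − 94 = -2.
A drops by 4 and Z drops by 2 — the signature of alpha emission.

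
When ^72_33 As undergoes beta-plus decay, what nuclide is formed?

Ge-72

Beta-plus decay: mass number changes by +0, atomic number by -1.
A: 72 = 72; Z: 33 − 1 = 32.
Z = 32 is germanium, so the daughter is ^72_32 Ge.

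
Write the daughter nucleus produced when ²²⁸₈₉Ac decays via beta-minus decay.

Th-228

Beta-minus decay: mass number changes by +0, atomic number by +1.
A: 228 = 228; Z: 89 + 1 = 90.
Z = 90 is thorium, so the daughter is ²²⁸₉₀Th.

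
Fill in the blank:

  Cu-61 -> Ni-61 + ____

positron

Conserve mass number: 61 = 61 + A, so A = 0.
Conserve atomic number: 29 = 28 + Z, so Z = 1.
A = 0 and Z = 1 is e⁺ — a positron.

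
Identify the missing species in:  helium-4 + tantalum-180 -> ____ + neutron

Re-183

Conserve mass number: 4 + 180 = A + 1, so A = 183.
Conserve atomic number: 2 + 73 = Z + 0, so Z = 75.
Z = 75 is rhenium, so the species is rhenium-183.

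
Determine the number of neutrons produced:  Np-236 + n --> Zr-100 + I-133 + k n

Conserve mass number: 237 = 100 + 133 + k, so k = 237 − 233 = 4.
Check atomic number: 93 = 40 + 53 + 0 = 93. ✓

4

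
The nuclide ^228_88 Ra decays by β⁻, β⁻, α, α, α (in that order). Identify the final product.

Start: (A, Z) = (228, 88).
After β⁻: (228, 89).
After β⁻: (228, 90).
After α: (224, 88).
After α: (220, 86).
After α: (216, 84).
Z = 84 is polonium.

Po-216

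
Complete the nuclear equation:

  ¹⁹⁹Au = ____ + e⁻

Hg-199

Conserve mass number: 199 = A + 0, so A = 199.
Conserve atomic number: 79 = Z − 1, so Z = 80.
Z = 80 is mercury, so the species is ¹⁹⁹Hg.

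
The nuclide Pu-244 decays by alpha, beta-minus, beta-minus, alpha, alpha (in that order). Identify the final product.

Start: (A, Z) = (244, 94).
After α: (240, 92).
After β⁻: (240, 93).
After β⁻: (240, 94).
After α: (236, 92).
After α: (232, 90).
Z = 90 is thorium.

Th-232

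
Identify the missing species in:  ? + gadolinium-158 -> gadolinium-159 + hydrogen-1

deuteron

Conserve mass number: A + 158 = 159 + 1, so A = 2.
Conserve atomic number: Z + 64 = 64 + 1, so Z = 1.
A = 2 and Z = 1 is hydrogen-2 — a deuteron.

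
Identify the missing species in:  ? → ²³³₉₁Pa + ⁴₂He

Conserve mass number: A = 233 + 4, so A = 237.
Conserve atomic number: Z = 91 + 2, so Z = 93.
Z = 93 is neptunium, so the species is ²³⁷₉₃Np.

Np-237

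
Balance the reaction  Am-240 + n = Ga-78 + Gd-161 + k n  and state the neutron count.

Conserve mass number: 241 = 78 + 161 + k, so k = 241 − 239 = 2.
Check atomic number: 95 = 31 + 64 + 0 = 95. ✓

2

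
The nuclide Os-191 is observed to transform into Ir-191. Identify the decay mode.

beta-minus decay

ΔA = 191 − 191 = 0; ΔZ = 77 − 76 = +1.
A is unchanged and Z rises by 1 — a neutron has become a proton (β⁻ decay).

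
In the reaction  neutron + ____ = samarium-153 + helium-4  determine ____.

Gd-156

Conserve mass number: 1 + A = 153 + 4, so A = 156.
Conserve atomic number: 0 + Z = 62 + 2, so Z = 64.
Z = 64 is gadolinium, so the species is gadolinium-156.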